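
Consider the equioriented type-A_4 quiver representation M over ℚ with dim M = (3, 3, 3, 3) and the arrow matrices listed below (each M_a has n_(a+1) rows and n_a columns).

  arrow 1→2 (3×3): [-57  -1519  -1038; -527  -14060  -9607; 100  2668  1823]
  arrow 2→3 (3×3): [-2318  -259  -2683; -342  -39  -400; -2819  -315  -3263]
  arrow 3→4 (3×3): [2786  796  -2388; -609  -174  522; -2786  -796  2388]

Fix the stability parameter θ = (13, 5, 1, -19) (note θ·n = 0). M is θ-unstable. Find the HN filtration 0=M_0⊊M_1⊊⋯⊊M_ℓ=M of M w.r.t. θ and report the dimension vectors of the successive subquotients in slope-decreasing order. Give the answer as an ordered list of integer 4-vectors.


Barcode: M ≅ I[1,3]^2, I[1,4], I[4,4]^2. HN layers by μ_θ (3 steps, strictly decreasing):
  μ^(1)=19/3; μ^(2)=0; μ^(3)=-19

((2, 2, 2, 0); (1, 1, 1, 1); (0, 0, 0, 2))


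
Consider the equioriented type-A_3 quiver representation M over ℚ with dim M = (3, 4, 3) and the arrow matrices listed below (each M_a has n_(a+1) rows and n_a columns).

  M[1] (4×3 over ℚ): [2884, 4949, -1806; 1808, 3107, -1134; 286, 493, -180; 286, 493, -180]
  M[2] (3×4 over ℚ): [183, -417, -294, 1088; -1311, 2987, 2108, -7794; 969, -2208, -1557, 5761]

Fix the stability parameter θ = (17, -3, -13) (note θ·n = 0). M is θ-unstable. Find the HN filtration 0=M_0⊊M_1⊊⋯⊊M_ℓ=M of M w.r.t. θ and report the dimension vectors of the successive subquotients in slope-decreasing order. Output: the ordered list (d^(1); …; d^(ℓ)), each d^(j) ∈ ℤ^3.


Interval decomposition of M: I[1,1], I[1,2], I[1,3], I[2,2], I[2,3], I[3,3].
HN type (ℓ=6): μ^(1)=17; μ^(2)=7; μ^(3)=1/3; μ^(4)=-3; μ^(5)=-8; μ^(6)=-13

((1, 0, 0); (1, 1, 0); (1, 1, 1); (0, 1, 0); (0, 1, 1); (0, 0, 1))


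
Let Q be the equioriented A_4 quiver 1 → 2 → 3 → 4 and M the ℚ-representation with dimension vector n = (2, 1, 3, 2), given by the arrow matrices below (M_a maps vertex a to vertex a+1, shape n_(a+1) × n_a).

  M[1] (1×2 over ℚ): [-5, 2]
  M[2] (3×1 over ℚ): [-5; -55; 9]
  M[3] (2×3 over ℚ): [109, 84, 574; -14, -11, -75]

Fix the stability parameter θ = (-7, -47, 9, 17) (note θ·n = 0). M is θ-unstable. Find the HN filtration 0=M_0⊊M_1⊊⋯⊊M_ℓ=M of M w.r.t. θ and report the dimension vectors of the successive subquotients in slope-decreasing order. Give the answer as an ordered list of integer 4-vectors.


Interval decomposition of M: I[1,1], I[1,4], I[3,3], I[3,4].
HN type (ℓ=4): μ^(1)=17; μ^(2)=9; μ^(3)=-7; μ^(4)=-27

((0, 0, 0, 2); (0, 0, 3, 0); (1, 0, 0, 0); (1, 1, 0, 0))


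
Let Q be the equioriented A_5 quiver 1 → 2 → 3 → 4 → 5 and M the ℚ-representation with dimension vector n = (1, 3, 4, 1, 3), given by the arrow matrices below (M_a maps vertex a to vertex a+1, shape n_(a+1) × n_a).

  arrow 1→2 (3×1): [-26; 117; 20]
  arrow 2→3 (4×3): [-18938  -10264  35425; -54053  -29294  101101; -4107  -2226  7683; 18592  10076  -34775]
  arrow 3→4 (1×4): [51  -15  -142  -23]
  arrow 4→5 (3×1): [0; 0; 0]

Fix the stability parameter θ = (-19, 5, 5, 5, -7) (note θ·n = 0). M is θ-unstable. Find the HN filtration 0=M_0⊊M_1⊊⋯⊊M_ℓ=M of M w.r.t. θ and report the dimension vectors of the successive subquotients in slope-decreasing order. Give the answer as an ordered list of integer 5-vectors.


Interval decomposition of M: I[1,2], I[2,3], I[2,4], I[3,3]^2, I[5,5]^3.
HN type (ℓ=3): μ^(1)=5; μ^(2)=-7; μ^(3)=-19

((0, 3, 4, 1, 0); (0, 0, 0, 0, 3); (1, 0, 0, 0, 0))


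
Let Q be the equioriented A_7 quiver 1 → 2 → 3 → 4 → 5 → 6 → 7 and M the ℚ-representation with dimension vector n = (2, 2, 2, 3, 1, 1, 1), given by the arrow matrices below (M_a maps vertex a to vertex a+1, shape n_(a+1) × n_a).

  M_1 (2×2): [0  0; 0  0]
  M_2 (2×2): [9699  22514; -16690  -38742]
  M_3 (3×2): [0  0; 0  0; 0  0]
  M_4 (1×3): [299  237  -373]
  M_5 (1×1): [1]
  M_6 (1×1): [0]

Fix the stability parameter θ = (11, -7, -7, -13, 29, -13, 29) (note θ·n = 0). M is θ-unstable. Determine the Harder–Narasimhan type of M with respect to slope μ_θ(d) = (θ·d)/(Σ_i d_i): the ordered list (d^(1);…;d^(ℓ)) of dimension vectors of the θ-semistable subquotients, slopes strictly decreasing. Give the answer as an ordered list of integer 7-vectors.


Via rank(M_{q-1}∘⋯∘M_p): M ≅ I[1,1]^2, I[2,3]^2, I[4,4]^2, I[4,6], I[7,7].
μ_θ-semistable layers: μ^(1)=29; μ^(2)=11; μ^(3)=8; μ^(4)=-7; μ^(5)=-13

((0, 0, 0, 0, 0, 0, 1); (2, 0, 0, 0, 0, 0, 0); (0, 0, 0, 0, 1, 1, 0); (0, 2, 2, 0, 0, 0, 0); (0, 0, 0, 3, 0, 0, 0))


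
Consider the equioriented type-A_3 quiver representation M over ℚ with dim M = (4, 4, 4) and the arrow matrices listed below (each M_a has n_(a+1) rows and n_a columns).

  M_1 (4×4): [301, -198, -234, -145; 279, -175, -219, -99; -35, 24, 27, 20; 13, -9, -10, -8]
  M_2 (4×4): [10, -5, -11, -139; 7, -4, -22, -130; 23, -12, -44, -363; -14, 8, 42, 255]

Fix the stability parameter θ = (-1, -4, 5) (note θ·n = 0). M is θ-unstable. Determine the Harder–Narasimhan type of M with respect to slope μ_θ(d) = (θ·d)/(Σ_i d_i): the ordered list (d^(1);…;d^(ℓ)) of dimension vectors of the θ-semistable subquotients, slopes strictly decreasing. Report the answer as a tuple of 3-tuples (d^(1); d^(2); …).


Barcode: M ≅ I[1,1], I[1,3]^3, I[2,3]. HN layers by μ_θ (4 steps, strictly decreasing):
  μ^(1)=5; μ^(2)=-1; μ^(3)=-5/2; μ^(4)=-4

((0, 0, 4); (1, 0, 0); (3, 3, 0); (0, 1, 0))


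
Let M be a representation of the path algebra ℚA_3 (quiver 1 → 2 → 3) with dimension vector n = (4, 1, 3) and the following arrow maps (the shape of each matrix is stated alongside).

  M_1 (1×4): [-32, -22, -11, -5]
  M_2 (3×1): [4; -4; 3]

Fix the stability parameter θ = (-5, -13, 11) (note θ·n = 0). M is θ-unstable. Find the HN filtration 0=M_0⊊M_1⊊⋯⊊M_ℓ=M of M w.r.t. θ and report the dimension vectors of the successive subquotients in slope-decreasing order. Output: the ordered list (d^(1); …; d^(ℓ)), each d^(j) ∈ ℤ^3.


Interval decomposition of M: I[1,1]^3, I[1,3], I[3,3]^2.
HN type (ℓ=3): μ^(1)=11; μ^(2)=-5; μ^(3)=-9

((0, 0, 3); (3, 0, 0); (1, 1, 0))


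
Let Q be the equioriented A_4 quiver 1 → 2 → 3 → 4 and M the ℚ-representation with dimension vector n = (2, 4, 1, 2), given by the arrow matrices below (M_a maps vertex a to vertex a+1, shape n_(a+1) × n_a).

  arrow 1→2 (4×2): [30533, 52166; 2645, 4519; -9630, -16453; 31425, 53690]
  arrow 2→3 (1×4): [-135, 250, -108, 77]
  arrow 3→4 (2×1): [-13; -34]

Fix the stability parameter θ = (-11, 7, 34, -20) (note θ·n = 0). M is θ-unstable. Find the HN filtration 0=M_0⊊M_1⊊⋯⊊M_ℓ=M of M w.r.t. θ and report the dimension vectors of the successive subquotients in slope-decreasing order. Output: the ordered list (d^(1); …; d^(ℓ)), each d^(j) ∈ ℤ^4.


Interval decomposition of M: I[1,2], I[1,4], I[2,2]^2, I[4,4].
HN type (ℓ=3): μ^(1)=7; μ^(2)=-11; μ^(3)=-20

((0, 4, 1, 1); (2, 0, 0, 0); (0, 0, 0, 1))


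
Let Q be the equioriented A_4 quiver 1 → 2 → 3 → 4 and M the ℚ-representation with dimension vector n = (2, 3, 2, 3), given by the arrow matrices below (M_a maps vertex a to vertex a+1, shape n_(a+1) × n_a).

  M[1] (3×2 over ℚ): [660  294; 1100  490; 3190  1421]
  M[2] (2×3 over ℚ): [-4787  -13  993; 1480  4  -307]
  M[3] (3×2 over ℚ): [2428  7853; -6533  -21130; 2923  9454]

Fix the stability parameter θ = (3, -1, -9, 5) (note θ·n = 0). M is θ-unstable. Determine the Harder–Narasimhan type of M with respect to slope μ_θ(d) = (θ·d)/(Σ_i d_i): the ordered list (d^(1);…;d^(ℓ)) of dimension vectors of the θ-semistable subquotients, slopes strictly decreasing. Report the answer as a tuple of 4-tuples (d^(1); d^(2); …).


Interval decomposition of M: I[1,1], I[1,4], I[2,2], I[2,4], I[4,4].
HN type (ℓ=5): μ^(1)=5; μ^(2)=3; μ^(3)=-1; μ^(4)=-7/3; μ^(5)=-5

((0, 0, 0, 3); (1, 0, 0, 0); (0, 1, 0, 0); (1, 1, 1, 0); (0, 1, 1, 0))


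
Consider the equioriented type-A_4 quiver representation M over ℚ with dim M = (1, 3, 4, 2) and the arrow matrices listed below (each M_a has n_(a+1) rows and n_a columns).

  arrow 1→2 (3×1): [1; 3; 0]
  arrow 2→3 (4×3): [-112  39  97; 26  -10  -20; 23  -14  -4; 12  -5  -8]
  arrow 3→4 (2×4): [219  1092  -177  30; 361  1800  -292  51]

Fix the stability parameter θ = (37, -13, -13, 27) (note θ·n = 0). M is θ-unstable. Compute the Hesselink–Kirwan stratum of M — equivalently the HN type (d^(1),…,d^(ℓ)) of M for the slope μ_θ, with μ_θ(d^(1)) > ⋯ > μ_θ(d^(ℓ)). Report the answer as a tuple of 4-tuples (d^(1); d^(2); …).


Via rank(M_{q-1}∘⋯∘M_p): M ≅ I[1,3], I[2,4]^2, I[3,3].
μ_θ-semistable layers: μ^(1)=27; μ^(2)=11/3; μ^(3)=-13

((0, 0, 0, 2); (1, 1, 1, 0); (0, 2, 3, 0))


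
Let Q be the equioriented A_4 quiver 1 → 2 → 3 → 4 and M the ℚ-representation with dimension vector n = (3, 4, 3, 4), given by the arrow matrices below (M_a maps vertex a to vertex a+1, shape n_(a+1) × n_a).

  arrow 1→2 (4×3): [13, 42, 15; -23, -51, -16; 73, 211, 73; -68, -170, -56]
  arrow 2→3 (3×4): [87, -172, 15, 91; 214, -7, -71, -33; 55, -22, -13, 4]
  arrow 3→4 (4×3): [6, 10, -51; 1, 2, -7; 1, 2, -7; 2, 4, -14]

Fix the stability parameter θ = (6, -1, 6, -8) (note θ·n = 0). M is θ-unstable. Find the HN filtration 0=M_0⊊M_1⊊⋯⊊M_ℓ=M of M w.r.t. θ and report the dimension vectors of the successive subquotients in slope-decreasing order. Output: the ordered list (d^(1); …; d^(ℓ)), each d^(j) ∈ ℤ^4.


Interval decomposition of M: I[1,3], I[1,4]^2, I[2,2], I[4,4]^2.
HN type (ℓ=5): μ^(1)=6; μ^(2)=5/2; μ^(3)=3/4; μ^(4)=-1; μ^(5)=-8

((0, 0, 1, 0); (1, 1, 0, 0); (2, 2, 2, 2); (0, 1, 0, 0); (0, 0, 0, 2))


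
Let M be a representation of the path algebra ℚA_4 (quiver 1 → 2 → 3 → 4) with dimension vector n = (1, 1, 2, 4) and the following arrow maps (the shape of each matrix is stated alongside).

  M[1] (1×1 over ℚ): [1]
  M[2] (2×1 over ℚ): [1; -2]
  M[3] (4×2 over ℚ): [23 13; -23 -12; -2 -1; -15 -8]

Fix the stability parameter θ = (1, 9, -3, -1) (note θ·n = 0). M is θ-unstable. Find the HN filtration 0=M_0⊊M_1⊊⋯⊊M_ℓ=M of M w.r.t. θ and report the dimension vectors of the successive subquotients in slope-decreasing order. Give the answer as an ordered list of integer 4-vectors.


Via rank(M_{q-1}∘⋯∘M_p): M ≅ I[1,4], I[3,4], I[4,4]^2.
μ_θ-semistable layers: μ^(1)=5/3; μ^(2)=1; μ^(3)=-1; μ^(4)=-3

((0, 1, 1, 1); (1, 0, 0, 0); (0, 0, 0, 3); (0, 0, 1, 0))


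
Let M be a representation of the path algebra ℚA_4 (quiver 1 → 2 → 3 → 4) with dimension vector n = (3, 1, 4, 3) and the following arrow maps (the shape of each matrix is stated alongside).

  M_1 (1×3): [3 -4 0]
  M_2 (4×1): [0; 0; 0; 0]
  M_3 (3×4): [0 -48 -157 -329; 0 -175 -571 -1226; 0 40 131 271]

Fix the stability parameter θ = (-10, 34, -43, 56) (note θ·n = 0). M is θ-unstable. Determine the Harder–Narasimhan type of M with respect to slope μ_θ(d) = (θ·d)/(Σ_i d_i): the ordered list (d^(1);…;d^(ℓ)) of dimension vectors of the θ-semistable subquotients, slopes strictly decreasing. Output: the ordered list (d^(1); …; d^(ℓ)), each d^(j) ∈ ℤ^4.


Interval decomposition of M: I[1,1]^2, I[1,2], I[3,3]^2, I[3,4]^2, I[4,4].
HN type (ℓ=4): μ^(1)=56; μ^(2)=34; μ^(3)=-10; μ^(4)=-43

((0, 0, 0, 3); (0, 1, 0, 0); (3, 0, 0, 0); (0, 0, 4, 0))


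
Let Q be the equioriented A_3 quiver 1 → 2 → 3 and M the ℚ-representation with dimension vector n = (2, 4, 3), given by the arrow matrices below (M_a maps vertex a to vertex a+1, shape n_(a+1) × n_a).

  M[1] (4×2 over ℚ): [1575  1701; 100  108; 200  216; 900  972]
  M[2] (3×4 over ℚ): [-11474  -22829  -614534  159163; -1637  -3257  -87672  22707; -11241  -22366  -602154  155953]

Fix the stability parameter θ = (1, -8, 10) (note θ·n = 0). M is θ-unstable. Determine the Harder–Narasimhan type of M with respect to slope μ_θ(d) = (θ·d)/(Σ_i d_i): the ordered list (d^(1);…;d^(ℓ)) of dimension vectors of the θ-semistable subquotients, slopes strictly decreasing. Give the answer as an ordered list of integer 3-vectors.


Via rank(M_{q-1}∘⋯∘M_p): M ≅ I[1,1], I[1,3], I[2,2], I[2,3]^2.
μ_θ-semistable layers: μ^(1)=10; μ^(2)=1; μ^(3)=-7/2; μ^(4)=-8

((0, 0, 3); (1, 0, 0); (1, 1, 0); (0, 3, 0))


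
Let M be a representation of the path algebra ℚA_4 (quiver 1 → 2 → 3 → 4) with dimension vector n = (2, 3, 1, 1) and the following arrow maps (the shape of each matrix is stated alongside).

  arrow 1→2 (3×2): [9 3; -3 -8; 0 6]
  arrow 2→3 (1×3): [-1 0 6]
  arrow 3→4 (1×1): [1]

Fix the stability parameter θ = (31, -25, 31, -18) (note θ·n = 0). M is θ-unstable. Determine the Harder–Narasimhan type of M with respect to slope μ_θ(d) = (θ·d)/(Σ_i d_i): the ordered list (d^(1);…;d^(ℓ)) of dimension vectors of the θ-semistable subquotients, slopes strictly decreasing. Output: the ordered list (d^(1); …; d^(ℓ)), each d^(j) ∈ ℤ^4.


Barcode: M ≅ I[1,2], I[1,4], I[2,2]. HN layers by μ_θ (3 steps, strictly decreasing):
  μ^(1)=13/2; μ^(2)=3; μ^(3)=-25

((0, 0, 1, 1); (2, 2, 0, 0); (0, 1, 0, 0))


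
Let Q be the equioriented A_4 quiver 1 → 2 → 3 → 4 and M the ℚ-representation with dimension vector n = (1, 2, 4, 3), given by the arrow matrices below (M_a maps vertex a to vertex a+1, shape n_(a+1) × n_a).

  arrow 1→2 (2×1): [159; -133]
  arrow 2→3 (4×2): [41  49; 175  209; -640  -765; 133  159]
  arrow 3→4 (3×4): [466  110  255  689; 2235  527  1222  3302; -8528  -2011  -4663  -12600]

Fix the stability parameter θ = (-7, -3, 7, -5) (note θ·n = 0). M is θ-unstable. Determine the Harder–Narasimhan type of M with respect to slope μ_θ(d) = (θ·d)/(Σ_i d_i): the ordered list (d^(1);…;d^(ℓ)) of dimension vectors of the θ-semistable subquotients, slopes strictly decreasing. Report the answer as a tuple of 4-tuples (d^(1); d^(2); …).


Via rank(M_{q-1}∘⋯∘M_p): M ≅ I[1,4], I[2,4], I[3,3], I[3,4].
μ_θ-semistable layers: μ^(1)=7; μ^(2)=1; μ^(3)=-3; μ^(4)=-7

((0, 0, 1, 0); (0, 0, 3, 3); (0, 2, 0, 0); (1, 0, 0, 0))


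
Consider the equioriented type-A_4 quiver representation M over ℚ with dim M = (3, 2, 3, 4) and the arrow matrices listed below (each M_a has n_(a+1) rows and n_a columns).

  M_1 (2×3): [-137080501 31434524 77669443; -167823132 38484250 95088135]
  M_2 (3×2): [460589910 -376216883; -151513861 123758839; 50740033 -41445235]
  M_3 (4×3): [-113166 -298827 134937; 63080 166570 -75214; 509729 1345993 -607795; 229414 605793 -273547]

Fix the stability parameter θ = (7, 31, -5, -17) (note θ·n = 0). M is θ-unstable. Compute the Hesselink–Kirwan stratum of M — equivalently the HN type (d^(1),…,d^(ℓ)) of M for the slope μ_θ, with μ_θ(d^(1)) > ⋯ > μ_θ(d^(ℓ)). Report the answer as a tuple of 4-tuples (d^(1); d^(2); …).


Via rank(M_{q-1}∘⋯∘M_p): M ≅ I[1,1], I[1,3], I[1,4], I[3,4], I[4,4]^2.
μ_θ-semistable layers: μ^(1)=13; μ^(2)=7; μ^(3)=4; μ^(4)=-11; μ^(5)=-17

((0, 1, 1, 0); (2, 0, 0, 0); (1, 1, 1, 1); (0, 0, 1, 1); (0, 0, 0, 2))


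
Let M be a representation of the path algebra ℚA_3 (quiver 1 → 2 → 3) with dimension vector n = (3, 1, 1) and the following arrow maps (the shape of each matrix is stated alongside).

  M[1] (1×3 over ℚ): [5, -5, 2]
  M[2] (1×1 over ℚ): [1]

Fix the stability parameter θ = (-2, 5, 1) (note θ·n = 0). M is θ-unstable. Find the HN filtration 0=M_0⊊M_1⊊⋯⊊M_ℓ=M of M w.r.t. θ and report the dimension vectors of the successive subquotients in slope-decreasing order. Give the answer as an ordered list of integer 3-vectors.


Interval decomposition of M: I[1,1]^2, I[1,3].
HN type (ℓ=2): μ^(1)=3; μ^(2)=-2

((0, 1, 1); (3, 0, 0))


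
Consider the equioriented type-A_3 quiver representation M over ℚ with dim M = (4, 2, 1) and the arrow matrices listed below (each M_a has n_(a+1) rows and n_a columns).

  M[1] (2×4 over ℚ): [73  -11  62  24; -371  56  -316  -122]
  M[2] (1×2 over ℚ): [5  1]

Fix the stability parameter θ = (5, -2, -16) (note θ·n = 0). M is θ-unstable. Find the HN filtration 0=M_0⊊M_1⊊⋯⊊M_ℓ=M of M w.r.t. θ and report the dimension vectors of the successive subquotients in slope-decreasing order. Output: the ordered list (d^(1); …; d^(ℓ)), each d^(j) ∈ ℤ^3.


Interval decomposition of M: I[1,1]^2, I[1,2], I[1,3].
HN type (ℓ=3): μ^(1)=5; μ^(2)=3/2; μ^(3)=-13/3

((2, 0, 0); (1, 1, 0); (1, 1, 1))


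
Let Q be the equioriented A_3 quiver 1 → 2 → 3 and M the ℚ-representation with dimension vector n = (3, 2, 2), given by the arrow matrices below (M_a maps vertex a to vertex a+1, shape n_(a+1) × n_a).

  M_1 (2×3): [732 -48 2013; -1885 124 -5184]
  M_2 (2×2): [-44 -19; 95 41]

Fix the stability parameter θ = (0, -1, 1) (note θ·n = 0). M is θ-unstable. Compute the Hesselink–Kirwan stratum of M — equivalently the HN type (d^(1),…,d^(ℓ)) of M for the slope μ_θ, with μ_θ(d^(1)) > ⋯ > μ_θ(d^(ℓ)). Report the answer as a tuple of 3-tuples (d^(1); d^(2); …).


Barcode: M ≅ I[1,1], I[1,3]^2. HN layers by μ_θ (3 steps, strictly decreasing):
  μ^(1)=1; μ^(2)=0; μ^(3)=-1/2

((0, 0, 2); (1, 0, 0); (2, 2, 0))


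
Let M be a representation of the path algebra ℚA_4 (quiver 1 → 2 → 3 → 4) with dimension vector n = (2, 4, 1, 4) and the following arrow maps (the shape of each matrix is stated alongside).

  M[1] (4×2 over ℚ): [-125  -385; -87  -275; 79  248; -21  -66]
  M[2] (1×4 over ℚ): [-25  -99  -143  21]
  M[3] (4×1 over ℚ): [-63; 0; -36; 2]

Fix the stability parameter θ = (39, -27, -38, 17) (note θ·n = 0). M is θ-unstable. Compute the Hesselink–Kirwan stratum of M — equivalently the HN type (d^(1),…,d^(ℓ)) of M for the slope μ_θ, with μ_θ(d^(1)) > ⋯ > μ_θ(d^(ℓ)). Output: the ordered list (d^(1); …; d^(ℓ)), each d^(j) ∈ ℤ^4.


Interval decomposition of M: I[1,2]^2, I[2,2], I[2,4], I[4,4]^3.
HN type (ℓ=4): μ^(1)=17; μ^(2)=6; μ^(3)=-27; μ^(4)=-65/2

((0, 0, 0, 4); (2, 2, 0, 0); (0, 1, 0, 0); (0, 1, 1, 0))


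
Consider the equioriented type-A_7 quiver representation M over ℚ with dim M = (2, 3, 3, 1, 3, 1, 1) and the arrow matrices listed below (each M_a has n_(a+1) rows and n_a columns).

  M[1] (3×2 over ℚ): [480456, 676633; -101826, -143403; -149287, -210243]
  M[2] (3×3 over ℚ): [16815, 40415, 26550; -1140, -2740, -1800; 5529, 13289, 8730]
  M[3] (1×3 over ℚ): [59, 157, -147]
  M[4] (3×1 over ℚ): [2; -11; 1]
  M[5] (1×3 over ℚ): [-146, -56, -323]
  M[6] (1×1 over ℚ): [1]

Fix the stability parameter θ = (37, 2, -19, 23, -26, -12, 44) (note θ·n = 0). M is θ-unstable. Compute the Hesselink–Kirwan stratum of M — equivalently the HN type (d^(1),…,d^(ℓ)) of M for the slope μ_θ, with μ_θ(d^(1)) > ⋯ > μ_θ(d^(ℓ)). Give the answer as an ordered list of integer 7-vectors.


Via rank(M_{q-1}∘⋯∘M_p): M ≅ I[1,2]^2, I[2,7], I[3,3]^2, I[5,5]^2.
μ_θ-semistable layers: μ^(1)=44; μ^(2)=39/2; μ^(3)=-5; μ^(4)=-17/2; μ^(5)=-19; μ^(6)=-26

((0, 0, 0, 0, 0, 0, 1); (2, 2, 0, 0, 0, 0, 0); (0, 0, 0, 1, 1, 1, 0); (0, 1, 1, 0, 0, 0, 0); (0, 0, 2, 0, 0, 0, 0); (0, 0, 0, 0, 2, 0, 0))


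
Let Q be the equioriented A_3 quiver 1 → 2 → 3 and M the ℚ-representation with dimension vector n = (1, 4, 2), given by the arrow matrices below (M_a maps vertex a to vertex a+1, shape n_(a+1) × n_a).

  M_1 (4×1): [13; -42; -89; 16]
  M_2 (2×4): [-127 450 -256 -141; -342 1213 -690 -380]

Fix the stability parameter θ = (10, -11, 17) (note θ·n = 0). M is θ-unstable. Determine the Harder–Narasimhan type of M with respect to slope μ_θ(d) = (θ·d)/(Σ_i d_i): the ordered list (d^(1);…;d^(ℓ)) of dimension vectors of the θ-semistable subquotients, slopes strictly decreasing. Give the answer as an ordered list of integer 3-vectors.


Interval decomposition of M: I[1,3], I[2,2]^2, I[2,3].
HN type (ℓ=3): μ^(1)=17; μ^(2)=-1/2; μ^(3)=-11

((0, 0, 2); (1, 1, 0); (0, 3, 0))


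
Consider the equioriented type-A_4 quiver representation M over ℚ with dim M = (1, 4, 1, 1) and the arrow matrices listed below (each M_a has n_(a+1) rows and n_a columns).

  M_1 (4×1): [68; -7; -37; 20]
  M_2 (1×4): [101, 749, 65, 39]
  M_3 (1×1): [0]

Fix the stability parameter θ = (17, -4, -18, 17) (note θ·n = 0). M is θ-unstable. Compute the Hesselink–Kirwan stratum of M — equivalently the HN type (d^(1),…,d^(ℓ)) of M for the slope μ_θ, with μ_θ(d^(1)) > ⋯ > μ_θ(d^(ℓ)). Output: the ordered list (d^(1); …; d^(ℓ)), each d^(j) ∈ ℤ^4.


Interval decomposition of M: I[1,2], I[2,2]^2, I[2,3], I[4,4].
HN type (ℓ=4): μ^(1)=17; μ^(2)=13/2; μ^(3)=-4; μ^(4)=-11

((0, 0, 0, 1); (1, 1, 0, 0); (0, 2, 0, 0); (0, 1, 1, 0))


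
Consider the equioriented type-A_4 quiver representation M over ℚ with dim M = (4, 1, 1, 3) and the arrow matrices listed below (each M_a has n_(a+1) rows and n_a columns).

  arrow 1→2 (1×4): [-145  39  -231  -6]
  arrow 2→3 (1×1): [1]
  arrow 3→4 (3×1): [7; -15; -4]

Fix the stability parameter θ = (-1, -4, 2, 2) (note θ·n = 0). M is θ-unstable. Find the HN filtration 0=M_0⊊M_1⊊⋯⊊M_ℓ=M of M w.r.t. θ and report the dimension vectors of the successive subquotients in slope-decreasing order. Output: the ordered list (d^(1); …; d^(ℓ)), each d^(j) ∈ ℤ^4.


Via rank(M_{q-1}∘⋯∘M_p): M ≅ I[1,1]^3, I[1,4], I[4,4]^2.
μ_θ-semistable layers: μ^(1)=2; μ^(2)=-1; μ^(3)=-5/2

((0, 0, 1, 3); (3, 0, 0, 0); (1, 1, 0, 0))


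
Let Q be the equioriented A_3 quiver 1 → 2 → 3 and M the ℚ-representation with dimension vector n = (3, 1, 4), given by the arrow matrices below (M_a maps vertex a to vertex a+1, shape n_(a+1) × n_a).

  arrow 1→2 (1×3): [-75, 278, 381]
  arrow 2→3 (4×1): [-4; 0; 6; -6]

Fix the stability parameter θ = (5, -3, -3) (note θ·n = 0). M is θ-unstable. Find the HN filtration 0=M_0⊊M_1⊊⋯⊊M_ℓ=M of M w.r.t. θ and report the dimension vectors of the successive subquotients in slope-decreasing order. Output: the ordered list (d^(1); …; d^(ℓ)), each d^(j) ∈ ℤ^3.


Barcode: M ≅ I[1,1]^2, I[1,3], I[3,3]^3. HN layers by μ_θ (3 steps, strictly decreasing):
  μ^(1)=5; μ^(2)=-1/3; μ^(3)=-3

((2, 0, 0); (1, 1, 1); (0, 0, 3))


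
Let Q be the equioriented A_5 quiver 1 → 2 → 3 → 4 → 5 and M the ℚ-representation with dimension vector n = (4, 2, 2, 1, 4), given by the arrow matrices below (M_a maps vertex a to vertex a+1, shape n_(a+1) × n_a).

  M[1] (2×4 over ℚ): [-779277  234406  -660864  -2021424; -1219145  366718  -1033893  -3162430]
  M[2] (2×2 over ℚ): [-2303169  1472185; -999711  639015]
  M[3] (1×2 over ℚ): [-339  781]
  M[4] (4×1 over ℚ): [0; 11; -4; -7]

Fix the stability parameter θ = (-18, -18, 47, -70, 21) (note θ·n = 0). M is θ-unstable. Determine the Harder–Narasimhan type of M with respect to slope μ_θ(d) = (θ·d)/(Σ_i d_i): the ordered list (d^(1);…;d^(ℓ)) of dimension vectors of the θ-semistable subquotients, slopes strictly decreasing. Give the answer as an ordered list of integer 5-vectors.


Interval decomposition of M: I[1,1]^2, I[1,2], I[1,3], I[3,5], I[5,5]^3.
HN type (ℓ=4): μ^(1)=47; μ^(2)=21; μ^(3)=-23/2; μ^(4)=-18

((0, 0, 1, 0, 0); (0, 0, 0, 0, 4); (0, 0, 1, 1, 0); (4, 2, 0, 0, 0))


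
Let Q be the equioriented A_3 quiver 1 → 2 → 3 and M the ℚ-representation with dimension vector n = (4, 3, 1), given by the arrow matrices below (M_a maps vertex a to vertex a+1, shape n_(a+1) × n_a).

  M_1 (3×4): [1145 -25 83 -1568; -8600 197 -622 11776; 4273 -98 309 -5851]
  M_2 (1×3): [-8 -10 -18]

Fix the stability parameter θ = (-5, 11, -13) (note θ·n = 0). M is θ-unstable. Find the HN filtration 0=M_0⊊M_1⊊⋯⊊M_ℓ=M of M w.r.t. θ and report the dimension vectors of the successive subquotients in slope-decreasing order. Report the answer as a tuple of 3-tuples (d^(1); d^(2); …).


Via rank(M_{q-1}∘⋯∘M_p): M ≅ I[1,1], I[1,2]^2, I[1,3].
μ_θ-semistable layers: μ^(1)=11; μ^(2)=-1; μ^(3)=-5

((0, 2, 0); (0, 1, 1); (4, 0, 0))


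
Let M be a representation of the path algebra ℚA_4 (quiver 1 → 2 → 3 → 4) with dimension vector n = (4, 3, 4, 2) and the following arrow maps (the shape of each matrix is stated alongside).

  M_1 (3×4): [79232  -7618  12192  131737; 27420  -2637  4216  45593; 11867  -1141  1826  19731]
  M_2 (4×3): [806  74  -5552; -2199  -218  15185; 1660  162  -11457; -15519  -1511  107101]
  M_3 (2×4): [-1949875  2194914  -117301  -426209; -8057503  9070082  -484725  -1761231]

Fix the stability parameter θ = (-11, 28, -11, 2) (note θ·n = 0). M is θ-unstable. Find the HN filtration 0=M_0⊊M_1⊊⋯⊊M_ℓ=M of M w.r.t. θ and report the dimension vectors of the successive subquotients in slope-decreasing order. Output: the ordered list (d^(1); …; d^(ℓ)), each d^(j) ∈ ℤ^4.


Barcode: M ≅ I[1,1], I[1,3], I[1,4]^2, I[3,3]. HN layers by μ_θ (3 steps, strictly decreasing):
  μ^(1)=17/2; μ^(2)=19/3; μ^(3)=-11

((0, 1, 1, 0); (0, 2, 2, 2); (4, 0, 1, 0))


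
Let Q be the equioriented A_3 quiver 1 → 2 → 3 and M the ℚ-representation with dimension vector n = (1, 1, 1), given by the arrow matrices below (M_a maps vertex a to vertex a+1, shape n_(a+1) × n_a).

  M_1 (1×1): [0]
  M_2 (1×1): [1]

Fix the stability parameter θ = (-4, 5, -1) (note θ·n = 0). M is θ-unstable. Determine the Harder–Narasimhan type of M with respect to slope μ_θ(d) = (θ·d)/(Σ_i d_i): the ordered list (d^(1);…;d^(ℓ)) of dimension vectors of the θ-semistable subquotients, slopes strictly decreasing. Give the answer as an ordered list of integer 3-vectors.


Via rank(M_{q-1}∘⋯∘M_p): M ≅ I[1,1], I[2,3].
μ_θ-semistable layers: μ^(1)=2; μ^(2)=-4

((0, 1, 1); (1, 0, 0))


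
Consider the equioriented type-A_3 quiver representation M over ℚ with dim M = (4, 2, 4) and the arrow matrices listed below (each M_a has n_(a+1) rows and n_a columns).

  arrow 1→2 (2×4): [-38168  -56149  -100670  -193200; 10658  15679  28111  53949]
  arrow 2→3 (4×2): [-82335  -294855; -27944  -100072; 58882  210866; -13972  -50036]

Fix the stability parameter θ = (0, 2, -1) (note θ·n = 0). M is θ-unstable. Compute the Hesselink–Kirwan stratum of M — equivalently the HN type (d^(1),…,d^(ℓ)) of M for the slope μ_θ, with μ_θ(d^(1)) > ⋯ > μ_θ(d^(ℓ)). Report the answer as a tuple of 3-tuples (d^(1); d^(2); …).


Barcode: M ≅ I[1,1]^2, I[1,2], I[1,3], I[3,3]^3. HN layers by μ_θ (4 steps, strictly decreasing):
  μ^(1)=2; μ^(2)=1/2; μ^(3)=0; μ^(4)=-1

((0, 1, 0); (0, 1, 1); (4, 0, 0); (0, 0, 3))


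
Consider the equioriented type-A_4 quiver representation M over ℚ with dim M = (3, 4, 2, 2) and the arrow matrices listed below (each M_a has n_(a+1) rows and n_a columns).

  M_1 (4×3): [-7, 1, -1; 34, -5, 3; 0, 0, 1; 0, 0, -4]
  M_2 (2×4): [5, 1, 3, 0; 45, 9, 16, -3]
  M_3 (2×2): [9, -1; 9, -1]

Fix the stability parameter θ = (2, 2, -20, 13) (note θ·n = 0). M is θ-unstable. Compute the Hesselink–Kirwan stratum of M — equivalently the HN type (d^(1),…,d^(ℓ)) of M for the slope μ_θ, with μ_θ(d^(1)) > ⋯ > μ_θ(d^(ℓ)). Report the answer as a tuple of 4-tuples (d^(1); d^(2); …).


Via rank(M_{q-1}∘⋯∘M_p): M ≅ I[1,2], I[1,3], I[1,4], I[2,2], I[4,4].
μ_θ-semistable layers: μ^(1)=13; μ^(2)=2; μ^(3)=-16/3

((0, 0, 0, 2); (1, 2, 0, 0); (2, 2, 2, 0))


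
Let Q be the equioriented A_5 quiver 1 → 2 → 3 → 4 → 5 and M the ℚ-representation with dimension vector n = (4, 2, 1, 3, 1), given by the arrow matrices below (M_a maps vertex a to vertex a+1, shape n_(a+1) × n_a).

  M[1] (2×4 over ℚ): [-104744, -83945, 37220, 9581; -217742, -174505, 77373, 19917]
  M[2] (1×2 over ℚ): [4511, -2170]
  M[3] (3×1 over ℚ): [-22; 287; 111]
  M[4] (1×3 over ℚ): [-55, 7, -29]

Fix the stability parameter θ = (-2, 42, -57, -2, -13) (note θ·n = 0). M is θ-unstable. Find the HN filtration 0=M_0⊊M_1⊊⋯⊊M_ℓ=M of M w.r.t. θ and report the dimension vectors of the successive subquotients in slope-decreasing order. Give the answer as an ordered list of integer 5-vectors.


Interval decomposition of M: I[1,1]^2, I[1,2], I[1,4], I[4,4], I[4,5].
HN type (ℓ=4): μ^(1)=42; μ^(2)=-2; μ^(3)=-17/3; μ^(4)=-15/2

((0, 1, 0, 0, 0); (3, 0, 0, 2, 0); (1, 1, 1, 0, 0); (0, 0, 0, 1, 1))


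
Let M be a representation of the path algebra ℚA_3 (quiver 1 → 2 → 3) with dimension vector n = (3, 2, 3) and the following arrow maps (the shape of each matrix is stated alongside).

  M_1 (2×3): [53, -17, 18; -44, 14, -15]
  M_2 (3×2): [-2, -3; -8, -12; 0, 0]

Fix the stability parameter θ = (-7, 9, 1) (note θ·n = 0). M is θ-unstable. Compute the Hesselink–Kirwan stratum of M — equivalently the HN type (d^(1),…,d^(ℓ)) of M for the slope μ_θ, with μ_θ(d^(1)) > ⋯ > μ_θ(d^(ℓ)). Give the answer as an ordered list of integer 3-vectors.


Interval decomposition of M: I[1,1], I[1,2], I[1,3], I[3,3]^2.
HN type (ℓ=4): μ^(1)=9; μ^(2)=5; μ^(3)=1; μ^(4)=-7

((0, 1, 0); (0, 1, 1); (0, 0, 2); (3, 0, 0))


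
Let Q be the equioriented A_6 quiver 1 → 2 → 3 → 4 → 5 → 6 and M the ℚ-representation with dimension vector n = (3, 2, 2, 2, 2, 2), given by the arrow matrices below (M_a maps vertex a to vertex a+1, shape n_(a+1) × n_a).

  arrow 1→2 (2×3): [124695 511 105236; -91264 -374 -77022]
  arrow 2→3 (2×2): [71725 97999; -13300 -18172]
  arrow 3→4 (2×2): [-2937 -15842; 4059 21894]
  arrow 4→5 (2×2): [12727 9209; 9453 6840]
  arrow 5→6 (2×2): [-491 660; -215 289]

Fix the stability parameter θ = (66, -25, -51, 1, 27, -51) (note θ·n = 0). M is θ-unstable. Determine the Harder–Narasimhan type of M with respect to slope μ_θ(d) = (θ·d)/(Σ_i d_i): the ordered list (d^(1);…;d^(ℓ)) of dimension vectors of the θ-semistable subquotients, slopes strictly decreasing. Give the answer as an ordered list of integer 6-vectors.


Via rank(M_{q-1}∘⋯∘M_p): M ≅ I[1,1], I[1,2], I[1,6], I[3,3], I[4,6].
μ_θ-semistable layers: μ^(1)=66; μ^(2)=41/2; μ^(3)=-11/2; μ^(4)=-23/3; μ^(5)=-51

((1, 0, 0, 0, 0, 0); (1, 1, 0, 0, 0, 0); (1, 1, 1, 1, 1, 1); (0, 0, 0, 1, 1, 1); (0, 0, 1, 0, 0, 0))


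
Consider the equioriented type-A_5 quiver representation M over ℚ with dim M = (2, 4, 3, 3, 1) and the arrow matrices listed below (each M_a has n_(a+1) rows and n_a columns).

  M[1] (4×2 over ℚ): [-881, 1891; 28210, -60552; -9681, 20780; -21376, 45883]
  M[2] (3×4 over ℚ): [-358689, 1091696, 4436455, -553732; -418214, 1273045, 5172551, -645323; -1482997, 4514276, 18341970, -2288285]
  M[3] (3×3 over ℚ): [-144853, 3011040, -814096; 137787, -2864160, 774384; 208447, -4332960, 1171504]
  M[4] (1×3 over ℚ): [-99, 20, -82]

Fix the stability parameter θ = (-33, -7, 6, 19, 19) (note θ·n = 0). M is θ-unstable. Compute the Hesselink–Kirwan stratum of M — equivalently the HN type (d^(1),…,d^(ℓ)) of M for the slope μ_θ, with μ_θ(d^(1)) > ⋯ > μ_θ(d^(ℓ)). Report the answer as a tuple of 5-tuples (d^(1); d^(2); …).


Interval decomposition of M: I[1,3], I[1,5], I[2,2], I[2,3], I[4,4]^2.
HN type (ℓ=4): μ^(1)=19; μ^(2)=6; μ^(3)=-7; μ^(4)=-33

((0, 0, 0, 3, 1); (0, 0, 3, 0, 0); (0, 4, 0, 0, 0); (2, 0, 0, 0, 0))


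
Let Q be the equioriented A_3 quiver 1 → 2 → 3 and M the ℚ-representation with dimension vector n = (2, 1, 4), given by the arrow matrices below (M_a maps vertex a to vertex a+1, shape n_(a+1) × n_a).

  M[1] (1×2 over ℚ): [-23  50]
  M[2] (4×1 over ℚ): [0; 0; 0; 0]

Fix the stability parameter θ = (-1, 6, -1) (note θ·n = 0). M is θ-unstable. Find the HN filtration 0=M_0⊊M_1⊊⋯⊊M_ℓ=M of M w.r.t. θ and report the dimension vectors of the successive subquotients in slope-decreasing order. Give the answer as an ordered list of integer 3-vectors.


Via rank(M_{q-1}∘⋯∘M_p): M ≅ I[1,1], I[1,2], I[3,3]^4.
μ_θ-semistable layers: μ^(1)=6; μ^(2)=-1

((0, 1, 0); (2, 0, 4))


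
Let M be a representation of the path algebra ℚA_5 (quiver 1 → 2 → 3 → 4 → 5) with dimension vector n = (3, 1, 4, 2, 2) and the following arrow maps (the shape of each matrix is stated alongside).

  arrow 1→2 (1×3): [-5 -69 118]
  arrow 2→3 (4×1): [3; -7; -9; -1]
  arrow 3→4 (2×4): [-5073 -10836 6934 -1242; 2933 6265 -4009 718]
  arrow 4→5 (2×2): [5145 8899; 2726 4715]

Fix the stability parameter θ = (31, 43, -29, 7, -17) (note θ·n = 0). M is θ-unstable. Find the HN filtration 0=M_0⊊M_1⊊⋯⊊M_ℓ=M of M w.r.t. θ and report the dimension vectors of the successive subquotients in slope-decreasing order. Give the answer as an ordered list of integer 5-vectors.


Interval decomposition of M: I[1,1]^2, I[1,5], I[3,3]^2, I[3,5].
HN type (ℓ=4): μ^(1)=31; μ^(2)=7; μ^(3)=-5; μ^(4)=-29

((2, 0, 0, 0, 0); (1, 1, 1, 1, 1); (0, 0, 0, 1, 1); (0, 0, 3, 0, 0))


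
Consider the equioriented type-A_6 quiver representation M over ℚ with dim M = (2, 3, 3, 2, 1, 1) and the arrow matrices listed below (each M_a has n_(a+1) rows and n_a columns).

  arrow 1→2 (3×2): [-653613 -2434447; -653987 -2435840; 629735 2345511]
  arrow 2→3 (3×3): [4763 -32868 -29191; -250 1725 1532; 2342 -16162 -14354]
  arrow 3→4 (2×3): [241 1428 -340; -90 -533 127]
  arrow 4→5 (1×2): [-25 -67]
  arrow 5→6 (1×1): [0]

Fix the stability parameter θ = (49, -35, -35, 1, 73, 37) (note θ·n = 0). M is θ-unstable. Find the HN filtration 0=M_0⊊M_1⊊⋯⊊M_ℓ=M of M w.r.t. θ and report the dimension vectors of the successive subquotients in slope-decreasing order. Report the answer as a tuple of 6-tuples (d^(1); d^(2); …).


Interval decomposition of M: I[1,4], I[1,5], I[2,2], I[3,3], I[6,6].
HN type (ℓ=5): μ^(1)=73; μ^(2)=37; μ^(3)=1; μ^(4)=-7; μ^(5)=-35

((0, 0, 0, 0, 1, 0); (0, 0, 0, 0, 0, 1); (0, 0, 0, 2, 0, 0); (2, 2, 2, 0, 0, 0); (0, 1, 1, 0, 0, 0))


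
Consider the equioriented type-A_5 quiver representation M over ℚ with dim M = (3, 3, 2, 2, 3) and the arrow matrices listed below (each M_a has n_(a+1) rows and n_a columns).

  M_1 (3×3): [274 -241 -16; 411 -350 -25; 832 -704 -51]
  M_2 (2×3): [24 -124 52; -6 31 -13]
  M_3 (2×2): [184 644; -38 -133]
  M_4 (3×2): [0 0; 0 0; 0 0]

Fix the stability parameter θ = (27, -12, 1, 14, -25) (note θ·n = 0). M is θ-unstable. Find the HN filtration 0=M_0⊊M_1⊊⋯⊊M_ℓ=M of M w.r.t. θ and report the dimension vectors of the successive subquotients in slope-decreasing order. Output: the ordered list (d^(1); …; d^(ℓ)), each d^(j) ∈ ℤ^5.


Barcode: M ≅ I[1,2]^2, I[1,4], I[3,3], I[4,4], I[5,5]^3. HN layers by μ_θ (5 steps, strictly decreasing):
  μ^(1)=14; μ^(2)=15/2; μ^(3)=16/3; μ^(4)=1; μ^(5)=-25

((0, 0, 0, 2, 0); (2, 2, 0, 0, 0); (1, 1, 1, 0, 0); (0, 0, 1, 0, 0); (0, 0, 0, 0, 3))


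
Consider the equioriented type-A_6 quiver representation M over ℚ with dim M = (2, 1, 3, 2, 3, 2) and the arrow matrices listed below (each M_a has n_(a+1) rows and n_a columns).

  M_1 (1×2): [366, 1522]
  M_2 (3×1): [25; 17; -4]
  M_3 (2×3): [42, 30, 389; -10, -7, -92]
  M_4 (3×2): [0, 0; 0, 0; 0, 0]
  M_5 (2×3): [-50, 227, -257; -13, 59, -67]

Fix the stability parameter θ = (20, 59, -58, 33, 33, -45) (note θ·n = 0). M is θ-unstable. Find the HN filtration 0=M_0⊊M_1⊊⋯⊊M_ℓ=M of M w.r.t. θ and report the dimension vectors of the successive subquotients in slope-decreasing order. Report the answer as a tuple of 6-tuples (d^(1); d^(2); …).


Interval decomposition of M: I[1,1], I[1,4], I[3,3], I[3,4], I[5,5], I[5,6]^2.
HN type (ℓ=5): μ^(1)=33; μ^(2)=20; μ^(3)=7; μ^(4)=-6; μ^(5)=-58

((0, 0, 0, 2, 1, 0); (1, 0, 0, 0, 0, 0); (1, 1, 1, 0, 0, 0); (0, 0, 0, 0, 2, 2); (0, 0, 2, 0, 0, 0))


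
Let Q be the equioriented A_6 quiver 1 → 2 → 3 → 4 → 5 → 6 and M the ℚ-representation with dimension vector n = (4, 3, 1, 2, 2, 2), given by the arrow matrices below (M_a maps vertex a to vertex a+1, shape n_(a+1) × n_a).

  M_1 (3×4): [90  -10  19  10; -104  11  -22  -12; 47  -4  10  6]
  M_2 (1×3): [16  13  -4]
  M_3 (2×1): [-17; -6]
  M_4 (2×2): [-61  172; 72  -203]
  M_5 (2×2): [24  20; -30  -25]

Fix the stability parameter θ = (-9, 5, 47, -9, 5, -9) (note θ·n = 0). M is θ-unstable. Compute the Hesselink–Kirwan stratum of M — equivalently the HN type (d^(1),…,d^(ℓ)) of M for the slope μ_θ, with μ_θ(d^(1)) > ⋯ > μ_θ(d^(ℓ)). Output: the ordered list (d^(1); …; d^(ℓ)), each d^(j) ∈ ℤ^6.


Interval decomposition of M: I[1,1], I[1,2]^2, I[1,5], I[4,6], I[6,6].
HN type (ℓ=4): μ^(1)=43/3; μ^(2)=5; μ^(3)=-2; μ^(4)=-9

((0, 0, 1, 1, 1, 0); (0, 3, 0, 0, 0, 0); (0, 0, 0, 0, 1, 1); (4, 0, 0, 1, 0, 1))


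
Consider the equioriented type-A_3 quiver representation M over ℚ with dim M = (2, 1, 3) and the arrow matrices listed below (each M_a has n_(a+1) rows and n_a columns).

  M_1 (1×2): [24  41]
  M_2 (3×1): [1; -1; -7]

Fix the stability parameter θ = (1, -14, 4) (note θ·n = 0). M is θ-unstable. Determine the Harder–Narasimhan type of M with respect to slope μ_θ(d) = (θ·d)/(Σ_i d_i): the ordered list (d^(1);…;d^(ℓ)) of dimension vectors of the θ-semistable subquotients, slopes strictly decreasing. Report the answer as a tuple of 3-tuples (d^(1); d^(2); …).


Barcode: M ≅ I[1,1], I[1,3], I[3,3]^2. HN layers by μ_θ (3 steps, strictly decreasing):
  μ^(1)=4; μ^(2)=1; μ^(3)=-13/2

((0, 0, 3); (1, 0, 0); (1, 1, 0))


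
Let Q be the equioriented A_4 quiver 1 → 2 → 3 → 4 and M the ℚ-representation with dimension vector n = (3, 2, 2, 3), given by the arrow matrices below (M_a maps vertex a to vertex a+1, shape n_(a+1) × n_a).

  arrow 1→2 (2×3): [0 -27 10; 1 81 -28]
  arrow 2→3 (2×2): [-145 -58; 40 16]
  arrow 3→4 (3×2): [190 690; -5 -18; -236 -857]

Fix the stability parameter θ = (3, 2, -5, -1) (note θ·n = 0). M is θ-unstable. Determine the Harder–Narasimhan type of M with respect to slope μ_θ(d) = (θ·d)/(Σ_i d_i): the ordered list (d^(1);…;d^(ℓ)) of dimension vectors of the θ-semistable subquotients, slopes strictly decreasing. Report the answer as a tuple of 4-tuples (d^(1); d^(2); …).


Via rank(M_{q-1}∘⋯∘M_p): M ≅ I[1,1], I[1,2], I[1,4], I[3,4], I[4,4].
μ_θ-semistable layers: μ^(1)=3; μ^(2)=5/2; μ^(3)=-1/4; μ^(4)=-1; μ^(5)=-5

((1, 0, 0, 0); (1, 1, 0, 0); (1, 1, 1, 1); (0, 0, 0, 2); (0, 0, 1, 0))


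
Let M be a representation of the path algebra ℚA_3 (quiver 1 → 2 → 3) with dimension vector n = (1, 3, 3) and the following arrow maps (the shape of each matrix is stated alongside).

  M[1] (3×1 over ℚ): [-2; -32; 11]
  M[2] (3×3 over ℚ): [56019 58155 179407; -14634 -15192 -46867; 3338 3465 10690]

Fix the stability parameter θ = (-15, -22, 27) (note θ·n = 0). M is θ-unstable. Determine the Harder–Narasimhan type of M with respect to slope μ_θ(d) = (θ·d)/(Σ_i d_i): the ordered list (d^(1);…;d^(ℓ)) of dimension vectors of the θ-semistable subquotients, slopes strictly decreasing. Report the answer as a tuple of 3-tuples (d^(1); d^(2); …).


Barcode: M ≅ I[1,3], I[2,3]^2. HN layers by μ_θ (3 steps, strictly decreasing):
  μ^(1)=27; μ^(2)=-37/2; μ^(3)=-22

((0, 0, 3); (1, 1, 0); (0, 2, 0))


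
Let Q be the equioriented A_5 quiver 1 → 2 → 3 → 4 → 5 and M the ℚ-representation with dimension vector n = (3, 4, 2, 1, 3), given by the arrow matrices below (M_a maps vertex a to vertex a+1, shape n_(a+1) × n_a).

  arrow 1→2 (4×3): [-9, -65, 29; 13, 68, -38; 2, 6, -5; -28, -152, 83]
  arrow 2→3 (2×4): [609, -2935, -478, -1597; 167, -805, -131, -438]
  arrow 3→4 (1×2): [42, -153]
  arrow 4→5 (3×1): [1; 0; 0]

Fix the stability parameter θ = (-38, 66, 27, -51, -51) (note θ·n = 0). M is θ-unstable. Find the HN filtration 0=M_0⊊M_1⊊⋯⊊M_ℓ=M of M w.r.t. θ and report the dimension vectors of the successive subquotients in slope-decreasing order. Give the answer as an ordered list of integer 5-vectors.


Interval decomposition of M: I[1,2], I[1,3], I[1,5], I[2,2], I[5,5]^2.
HN type (ℓ=5): μ^(1)=66; μ^(2)=93/2; μ^(3)=-9/4; μ^(4)=-38; μ^(5)=-51

((0, 2, 0, 0, 0); (0, 1, 1, 0, 0); (0, 1, 1, 1, 1); (3, 0, 0, 0, 0); (0, 0, 0, 0, 2))
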